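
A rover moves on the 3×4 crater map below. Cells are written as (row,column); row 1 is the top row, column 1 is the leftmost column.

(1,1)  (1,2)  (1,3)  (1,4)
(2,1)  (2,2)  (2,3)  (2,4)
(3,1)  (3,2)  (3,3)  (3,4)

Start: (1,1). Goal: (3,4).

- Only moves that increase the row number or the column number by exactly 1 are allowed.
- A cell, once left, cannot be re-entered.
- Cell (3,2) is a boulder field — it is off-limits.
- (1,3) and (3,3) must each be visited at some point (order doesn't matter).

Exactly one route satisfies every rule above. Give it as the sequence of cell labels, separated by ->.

Moves only go right or down, so the column and row indices never decrease.
Route from (1,1): 2× right (reaching (1,3)), 2× down (reaching (3,3)), right to (3,4) — 5 moves in all.
Check: all required cells visited.

(1,1) -> (1,2) -> (1,3) -> (2,3) -> (3,3) -> (3,4)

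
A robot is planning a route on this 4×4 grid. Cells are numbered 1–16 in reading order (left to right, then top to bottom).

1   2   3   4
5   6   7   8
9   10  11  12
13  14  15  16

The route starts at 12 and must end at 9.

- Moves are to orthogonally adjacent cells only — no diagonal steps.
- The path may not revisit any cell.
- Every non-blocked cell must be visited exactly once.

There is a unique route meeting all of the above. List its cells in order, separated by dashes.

Need to visit all 16 open cells exactly once, starting at 12 and ending at 9.
Cell 16 has only two open neighbours (12 and 15), so the path must pass straight through it: one of those is the cell it's entered from and the other is where it exits.
Route from 12: down 1 to 16, left 1 to 15, up 2 to 7, right 1 to 8, up 1 to 4, left 3 to 1, down 1 to 5, right 1 to 6, down 2 to 14, left 1 to 13, up 1 to 9 — 15 moves in all.
Check: all 16 open cells covered.

12 - 16 - 15 - 11 - 7 - 8 - 4 - 3 - 2 - 1 - 5 - 6 - 10 - 14 - 13 - 9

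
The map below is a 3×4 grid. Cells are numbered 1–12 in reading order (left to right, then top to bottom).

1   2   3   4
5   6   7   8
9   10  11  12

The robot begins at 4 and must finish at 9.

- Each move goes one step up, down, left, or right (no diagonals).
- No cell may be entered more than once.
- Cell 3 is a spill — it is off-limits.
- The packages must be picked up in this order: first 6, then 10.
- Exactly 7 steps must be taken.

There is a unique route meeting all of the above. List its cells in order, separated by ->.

The waypoints must appear in the order 6, 10, with no cell reused.
Route from 4: 2× down (reaching 12), left to 11, up to 7, left to 6, down to 10, left to 9 — 7 moves in all.
Check: order respected (6 at step 5, 10 at step 6); 7 moves as required.

4 -> 8 -> 12 -> 11 -> 7 -> 6 -> 10 -> 9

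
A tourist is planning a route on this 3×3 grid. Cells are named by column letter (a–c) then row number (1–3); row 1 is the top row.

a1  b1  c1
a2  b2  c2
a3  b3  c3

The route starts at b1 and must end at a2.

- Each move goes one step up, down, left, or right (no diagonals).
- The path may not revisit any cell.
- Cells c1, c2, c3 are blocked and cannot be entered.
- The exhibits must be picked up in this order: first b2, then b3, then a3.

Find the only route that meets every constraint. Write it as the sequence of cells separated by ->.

The waypoints must appear in the order b2, b3, a3, with no cell reused.
Route from b1: down 2 to b3, left 1 to a3, up 1 to a2 — 4 moves in all.
Check: order respected (b2 at step 1, b3 at step 2, a3 at step 3).

b1 -> b2 -> b3 -> a3 -> a2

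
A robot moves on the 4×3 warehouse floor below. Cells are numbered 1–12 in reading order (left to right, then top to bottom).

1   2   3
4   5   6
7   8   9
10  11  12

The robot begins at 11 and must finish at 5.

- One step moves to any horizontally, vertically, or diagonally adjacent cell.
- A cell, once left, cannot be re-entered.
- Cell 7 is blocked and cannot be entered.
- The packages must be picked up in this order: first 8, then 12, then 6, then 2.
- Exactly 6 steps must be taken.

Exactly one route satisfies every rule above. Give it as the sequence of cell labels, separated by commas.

11, 8, 12, 9, 6, 2, 5

The waypoints must appear in the order 8, 12, 6, 2, with no cell reused.
Route from 11: up 1 to 8, down-right 1 to 12, up 2 to 6, up-left 1 to 2, down 1 to 5 — 6 moves in all.
Check: order respected (8 at step 1, 12 at step 2, 6 at step 4, 2 at step 5); 6 moves as required.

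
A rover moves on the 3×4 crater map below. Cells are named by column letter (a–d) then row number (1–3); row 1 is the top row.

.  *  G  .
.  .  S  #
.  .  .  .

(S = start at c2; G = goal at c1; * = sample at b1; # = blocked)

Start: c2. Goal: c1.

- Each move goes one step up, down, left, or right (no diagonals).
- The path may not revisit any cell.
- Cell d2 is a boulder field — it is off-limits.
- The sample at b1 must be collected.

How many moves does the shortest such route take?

Any route passes through b1 somewhere between c2 and c1. Summing Manhattan distances along the two legs (c2 → b1 → c1) gives a lower bound of 2 + 1 = 3 moves.
A route of 3 moves achieves this: c2 → b2 → b1 → c1.
Since 3 matches the lower bound, it is optimal.

3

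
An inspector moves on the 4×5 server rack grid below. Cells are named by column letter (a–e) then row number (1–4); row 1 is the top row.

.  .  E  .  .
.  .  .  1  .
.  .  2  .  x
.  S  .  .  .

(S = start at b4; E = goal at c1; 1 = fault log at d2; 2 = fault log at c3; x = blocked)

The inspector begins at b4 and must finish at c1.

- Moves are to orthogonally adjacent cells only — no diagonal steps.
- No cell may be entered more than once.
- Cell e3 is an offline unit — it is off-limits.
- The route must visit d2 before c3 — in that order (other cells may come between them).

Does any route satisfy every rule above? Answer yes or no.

yes

One route that works: b4 → c4 → d4 → d3 → d2 → c2 → c3 → b3 → b2 → b1 → c1.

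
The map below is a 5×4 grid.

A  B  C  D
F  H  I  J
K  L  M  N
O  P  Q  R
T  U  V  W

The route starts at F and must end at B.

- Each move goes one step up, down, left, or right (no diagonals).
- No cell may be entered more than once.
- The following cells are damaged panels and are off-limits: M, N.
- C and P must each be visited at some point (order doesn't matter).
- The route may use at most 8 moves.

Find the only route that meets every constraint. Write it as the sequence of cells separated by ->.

Any route must reach C and P and still end at B within 8 moves, so the order of the required stops is forced.
Route from F: down 2 to O, right 1 to P, up 2 to H, right 1 to I, up 1 to C, left 1 to B — 8 moves in all.
Check: all required cells visited; 8 ≤ 8 moves.

F -> K -> O -> P -> L -> H -> I -> C -> B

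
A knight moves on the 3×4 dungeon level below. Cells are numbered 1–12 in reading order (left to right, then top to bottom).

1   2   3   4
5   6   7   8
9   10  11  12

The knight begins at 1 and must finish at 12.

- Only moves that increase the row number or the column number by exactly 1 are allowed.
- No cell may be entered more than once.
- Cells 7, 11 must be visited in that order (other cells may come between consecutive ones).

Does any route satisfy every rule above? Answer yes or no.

One route that works: 1 → 5 → 6 → 7 → 11 → 12.

yes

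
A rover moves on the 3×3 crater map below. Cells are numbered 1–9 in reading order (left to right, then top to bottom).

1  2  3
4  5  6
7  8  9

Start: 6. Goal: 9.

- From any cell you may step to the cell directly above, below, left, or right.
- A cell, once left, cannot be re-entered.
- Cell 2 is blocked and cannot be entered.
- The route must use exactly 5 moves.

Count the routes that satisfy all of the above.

1

Need simple routes of exactly 5 moves from 6 to 9 (Manhattan distance 1, so 2 moves are spent on a detour and 2 undoing it).
Enumerating: 6 5 4 7 8 9.
That gives 1 route.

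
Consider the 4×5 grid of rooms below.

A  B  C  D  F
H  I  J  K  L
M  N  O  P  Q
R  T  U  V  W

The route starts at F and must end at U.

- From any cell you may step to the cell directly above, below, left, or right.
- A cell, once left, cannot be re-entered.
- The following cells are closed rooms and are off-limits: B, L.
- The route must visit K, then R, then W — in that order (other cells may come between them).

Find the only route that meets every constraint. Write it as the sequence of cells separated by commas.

The waypoints must appear in the order K, R, W, with no cell reused.
Route from F: left 1 to D, down 1 to K, left 3 to H, down 2 to R, right 1 to T, up 1 to N, right 3 to Q, down 1 to W, left 2 to U — 15 moves in all.
Check: order respected (K at step 2, R at step 7, W at step 13).

F, D, K, J, I, H, M, R, T, N, O, P, Q, W, V, U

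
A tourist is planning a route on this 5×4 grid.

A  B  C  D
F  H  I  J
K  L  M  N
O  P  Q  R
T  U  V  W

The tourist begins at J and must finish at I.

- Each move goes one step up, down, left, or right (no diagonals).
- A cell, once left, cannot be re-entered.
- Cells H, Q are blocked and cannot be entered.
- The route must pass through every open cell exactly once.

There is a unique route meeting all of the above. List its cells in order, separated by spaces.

J D C B A F K L P O T U V W R N M I

Need to visit all 18 open cells exactly once, starting at J and ending at I.
Route from J: up 1 to D, left 3 to A, down 2 to K, right 1 to L, down 1 to P, left 1 to O, down 1 to T, right 3 to W, up 2 to N, left 1 to M, up 1 to I — 17 moves in all.
Check: all 18 open cells covered.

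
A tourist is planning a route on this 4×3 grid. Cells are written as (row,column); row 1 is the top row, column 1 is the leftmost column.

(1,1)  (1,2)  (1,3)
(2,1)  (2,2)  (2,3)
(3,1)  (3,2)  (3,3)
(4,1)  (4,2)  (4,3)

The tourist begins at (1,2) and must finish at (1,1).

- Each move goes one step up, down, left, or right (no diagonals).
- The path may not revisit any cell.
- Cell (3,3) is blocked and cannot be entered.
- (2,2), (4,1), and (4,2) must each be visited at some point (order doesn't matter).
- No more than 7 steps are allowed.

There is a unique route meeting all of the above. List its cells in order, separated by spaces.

The 7-move cap with required stops at (2,2), (4,1), (4,2) leaves no slack for detours.
Route from (1,2): down 3 to (4,2), left 1 to (4,1), up 3 to (1,1) — 7 moves in all.
Check: all required cells visited; 7 ≤ 7 moves.

(1,2) (2,2) (3,2) (4,2) (4,1) (3,1) (2,1) (1,1)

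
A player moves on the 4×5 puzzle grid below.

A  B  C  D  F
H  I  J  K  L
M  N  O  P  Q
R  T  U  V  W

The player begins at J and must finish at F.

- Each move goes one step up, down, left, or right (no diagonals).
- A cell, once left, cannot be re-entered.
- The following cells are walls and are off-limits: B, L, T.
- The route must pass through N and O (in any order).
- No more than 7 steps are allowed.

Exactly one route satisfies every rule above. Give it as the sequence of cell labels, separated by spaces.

J I N O P K D F

Any route must reach N and O and still end at F within 7 moves, so the order of the required stops is forced.
Route from J: left to I, down to N, 2× right (reaching P), 2× up (reaching D), right to F — 7 moves in all.
Check: all required cells visited; 7 ≤ 7 moves.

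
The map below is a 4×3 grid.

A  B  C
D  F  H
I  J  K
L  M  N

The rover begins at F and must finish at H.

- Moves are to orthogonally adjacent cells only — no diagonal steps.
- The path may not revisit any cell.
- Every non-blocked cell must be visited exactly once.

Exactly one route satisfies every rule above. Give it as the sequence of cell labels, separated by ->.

Need to visit all 12 open cells exactly once, starting at F and ending at H.
Cell A has only two open neighbours (D and B), so the path must pass straight through it: one of those is the cell it's entered from and the other is where it exits.
Route from F: down 1 to J, right 1 to K, down 1 to N, left 2 to L, up 3 to A, right 2 to C, down 1 to H — 11 moves in all.
Check: all 12 open cells covered.

F -> J -> K -> N -> M -> L -> I -> D -> A -> B -> C -> H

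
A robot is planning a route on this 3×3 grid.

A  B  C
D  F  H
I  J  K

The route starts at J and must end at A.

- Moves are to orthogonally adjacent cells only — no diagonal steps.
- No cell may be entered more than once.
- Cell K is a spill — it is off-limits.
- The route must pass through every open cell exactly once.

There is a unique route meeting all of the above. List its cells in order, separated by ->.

J -> I -> D -> F -> H -> C -> B -> A

Need to visit all 8 open cells exactly once, starting at J and ending at A.
Cell I has only two open neighbours (D and J), so the path must pass straight through it: one of those is the cell it's entered from and the other is where it exits.
Route from J: left 1 to I, up 1 to D, right 2 to H, up 1 to C, left 2 to A — 7 moves in all.
Check: all 8 open cells covered.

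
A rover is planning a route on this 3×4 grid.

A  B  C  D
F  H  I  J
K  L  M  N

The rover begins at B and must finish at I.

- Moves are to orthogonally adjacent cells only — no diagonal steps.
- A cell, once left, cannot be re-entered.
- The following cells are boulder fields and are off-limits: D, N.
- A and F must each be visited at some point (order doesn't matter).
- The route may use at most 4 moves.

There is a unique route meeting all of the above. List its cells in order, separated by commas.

The budget equals the shortest possible length, so every move has to be on a shortest route through the required cells.
Route from B: left to A, down to F, 2× right (reaching I) — 4 moves in all.
Check: all required cells visited; 4 ≤ 4 moves.

B, A, F, H, I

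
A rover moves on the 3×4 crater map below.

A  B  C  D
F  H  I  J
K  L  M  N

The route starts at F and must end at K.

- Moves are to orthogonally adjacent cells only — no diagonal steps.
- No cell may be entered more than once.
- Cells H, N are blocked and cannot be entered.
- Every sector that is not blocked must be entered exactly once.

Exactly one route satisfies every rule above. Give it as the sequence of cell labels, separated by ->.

F -> A -> B -> C -> D -> J -> I -> M -> L -> K

Need to visit all 10 open cells exactly once, starting at F and ending at K.
Cell L has only two open neighbours (K and M), so the path must pass straight through it: one of those is the cell it's entered from and the other is where it exits.
Route from F: up to A, 3× right (reaching D), down to J, left to I, down to M, 2× left (reaching K) — 9 moves in all.
Check: all 10 open cells covered.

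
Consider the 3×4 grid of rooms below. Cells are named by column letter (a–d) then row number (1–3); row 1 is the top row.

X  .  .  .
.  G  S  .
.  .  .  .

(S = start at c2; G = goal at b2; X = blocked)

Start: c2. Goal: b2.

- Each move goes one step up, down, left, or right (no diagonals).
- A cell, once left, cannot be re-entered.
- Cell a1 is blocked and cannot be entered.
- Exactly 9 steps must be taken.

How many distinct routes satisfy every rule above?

Need simple routes of exactly 9 moves from c2 to b2 (Manhattan distance 1, so 4 moves are spent on a detour and 4 undoing it).
Enumerating: c2 c1 d1 d2 d3 c3 b3 a3 a2 b2.
That gives 1 route.

1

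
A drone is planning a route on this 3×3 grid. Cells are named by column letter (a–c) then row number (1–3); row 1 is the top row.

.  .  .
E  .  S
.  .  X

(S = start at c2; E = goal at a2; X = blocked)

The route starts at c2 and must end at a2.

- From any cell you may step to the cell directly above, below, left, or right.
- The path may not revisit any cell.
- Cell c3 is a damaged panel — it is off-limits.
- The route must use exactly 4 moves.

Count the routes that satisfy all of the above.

4

Need simple routes of exactly 4 moves from c2 to a2 (Manhattan distance 2, so 1 moves are spent on a detour and 1 undoing it).
Enumerating: c2 c1 b1 b2 a2 | c2 c1 b1 a1 a2 | c2 b2 b1 a1 a2 | c2 b2 b3 a3 a2.
That gives 4 routes.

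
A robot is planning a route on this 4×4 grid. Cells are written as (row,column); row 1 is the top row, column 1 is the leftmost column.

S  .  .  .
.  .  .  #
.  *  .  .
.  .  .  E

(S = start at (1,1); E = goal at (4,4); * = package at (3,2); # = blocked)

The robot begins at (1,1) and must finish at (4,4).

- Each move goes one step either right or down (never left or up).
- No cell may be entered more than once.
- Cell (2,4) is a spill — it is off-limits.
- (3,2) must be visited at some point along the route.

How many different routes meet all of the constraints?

9

A right/down-only route from (1,1) to (4,4) makes exactly 3 down-moves and 3 right-moves in some order.
With no other constraints that would be C(6,3) = 20 routes.
Split at (3,2) and multiply the segment counts (each segment already excludes blocked cells): (1,1)→(3,2): 3; (3,2)→(4,4): 3; product = 9.
That gives 9 routes.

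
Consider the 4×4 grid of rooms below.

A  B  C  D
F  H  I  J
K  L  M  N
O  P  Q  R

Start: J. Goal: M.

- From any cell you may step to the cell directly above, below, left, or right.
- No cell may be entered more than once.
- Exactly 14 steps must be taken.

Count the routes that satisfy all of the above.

6

Need simple routes of exactly 14 moves from J to M (Manhattan distance 2, so 6 moves are spent on a detour and 6 undoing it).
Enumerating: J D C I H B A F K O P Q R N M | J D C I H B A F K L P Q R N M | J D C B A F H L K O P Q R N M | J N R Q P O K F A B C I H L M | J N R Q P O K L H F A B C I M | J I C B A F H L K O P Q R N M.
That gives 6 routes.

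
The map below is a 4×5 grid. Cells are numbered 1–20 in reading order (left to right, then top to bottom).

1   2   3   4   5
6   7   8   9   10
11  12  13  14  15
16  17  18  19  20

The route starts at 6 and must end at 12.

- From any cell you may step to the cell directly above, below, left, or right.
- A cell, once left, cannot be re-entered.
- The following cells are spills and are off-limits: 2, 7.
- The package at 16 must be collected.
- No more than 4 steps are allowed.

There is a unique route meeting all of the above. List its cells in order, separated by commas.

The 4-move cap with required stops at 16 leaves no slack for detours.
Route from 6: 2× down (reaching 16), right to 17, up to 12 — 4 moves in all.
Check: all required cells visited; 4 ≤ 4 moves.

6, 11, 16, 17, 12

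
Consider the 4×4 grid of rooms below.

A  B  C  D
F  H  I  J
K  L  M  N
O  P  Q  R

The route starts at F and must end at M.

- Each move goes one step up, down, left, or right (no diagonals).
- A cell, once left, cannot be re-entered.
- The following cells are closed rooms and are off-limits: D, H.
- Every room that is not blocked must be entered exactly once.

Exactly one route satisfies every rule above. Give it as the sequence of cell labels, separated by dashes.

F - A - B - C - I - J - N - R - Q - P - O - K - L - M

Need to visit all 14 open cells exactly once, starting at F and ending at M.
Cell J has only two open neighbours (N and I), so the path must pass straight through it: one of those is the cell it's entered from and the other is where it exits.
Route from F: up 1 to A, right 2 to C, down 1 to I, right 1 to J, down 2 to R, left 3 to O, up 1 to K, right 2 to M — 13 moves in all.
Check: all 14 open cells covered.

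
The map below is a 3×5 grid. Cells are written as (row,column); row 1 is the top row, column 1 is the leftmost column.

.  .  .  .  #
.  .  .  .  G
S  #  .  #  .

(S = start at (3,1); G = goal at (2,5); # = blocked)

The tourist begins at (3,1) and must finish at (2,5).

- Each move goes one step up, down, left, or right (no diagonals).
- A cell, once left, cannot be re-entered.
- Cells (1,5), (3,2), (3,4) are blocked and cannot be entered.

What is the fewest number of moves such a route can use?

The Manhattan distance from (3,1) to (2,5) is |3−2| + |1−5| = 5, so at least 5 moves are needed.
A route of 5 moves achieves this: (3,1) → (2,1) → (2,2) → (2,3) → (2,4) → (2,5).
Since 5 matches the lower bound, it is optimal.

5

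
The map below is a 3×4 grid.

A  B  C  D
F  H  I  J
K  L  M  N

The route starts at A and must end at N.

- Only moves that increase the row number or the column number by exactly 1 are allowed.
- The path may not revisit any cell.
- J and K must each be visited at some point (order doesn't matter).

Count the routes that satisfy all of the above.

A right/down-only route from A to N makes exactly 2 down-moves and 3 right-moves in some order.
With no other constraints that would be C(5,2) = 10 routes.
K is below but to the left of J: going J → K would need a leftward move and K → J an upward move, so no right/down-only route can visit both required cells.
No route satisfies every constraint, so the count is 0.

0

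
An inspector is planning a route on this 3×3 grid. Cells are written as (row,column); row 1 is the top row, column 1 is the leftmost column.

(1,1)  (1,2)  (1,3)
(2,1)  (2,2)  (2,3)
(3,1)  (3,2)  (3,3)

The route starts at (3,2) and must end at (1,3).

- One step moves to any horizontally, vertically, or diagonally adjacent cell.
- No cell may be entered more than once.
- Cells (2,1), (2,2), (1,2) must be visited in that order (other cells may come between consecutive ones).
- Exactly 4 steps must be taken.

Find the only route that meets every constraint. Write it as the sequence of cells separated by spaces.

The waypoints must appear in the order (2,1), (2,2), (1,2), with no cell reused.
Route from (3,2): up-left to (2,1), right to (2,2), up to (1,2), right to (1,3) — 4 moves in all.
Check: order respected ((2,1) at step 1, (2,2) at step 2, (1,2) at step 3); 4 moves as required.

(3,2) (2,1) (2,2) (1,2) (1,3)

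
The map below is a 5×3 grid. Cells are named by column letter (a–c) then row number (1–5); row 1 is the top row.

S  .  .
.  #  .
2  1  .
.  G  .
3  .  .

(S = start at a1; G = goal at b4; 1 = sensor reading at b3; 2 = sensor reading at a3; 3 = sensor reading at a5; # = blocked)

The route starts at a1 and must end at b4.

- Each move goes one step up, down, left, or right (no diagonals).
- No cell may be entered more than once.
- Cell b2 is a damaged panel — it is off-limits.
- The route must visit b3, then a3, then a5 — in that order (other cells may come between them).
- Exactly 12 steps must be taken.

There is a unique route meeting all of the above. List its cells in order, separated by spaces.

The waypoints must appear in the order b3, a3, a5, with no cell reused.
Route from a1: 2× right (reaching c1), 2× down (reaching c3), 2× left (reaching a3), 2× down (reaching a5), 2× right (reaching c5), up to c4, left to b4 — 12 moves in all.
Check: order respected (1 at step 5, 2 at step 6, 3 at step 8); 12 moves as required.

a1 b1 c1 c2 c3 b3 a3 a4 a5 b5 c5 c4 b4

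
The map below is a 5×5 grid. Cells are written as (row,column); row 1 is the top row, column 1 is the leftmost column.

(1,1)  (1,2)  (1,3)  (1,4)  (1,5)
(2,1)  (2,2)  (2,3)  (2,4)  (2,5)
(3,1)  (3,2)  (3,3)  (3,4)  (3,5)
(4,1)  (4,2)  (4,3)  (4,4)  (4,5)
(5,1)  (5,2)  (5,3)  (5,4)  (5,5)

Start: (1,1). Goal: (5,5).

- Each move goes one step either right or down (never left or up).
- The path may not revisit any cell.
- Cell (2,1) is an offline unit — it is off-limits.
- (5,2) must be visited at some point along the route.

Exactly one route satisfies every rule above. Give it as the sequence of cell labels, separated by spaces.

Moves only go right or down, so the column and row indices never decrease.
Route from (1,1): right to (1,2), 4× down (reaching (5,2)), 3× right (reaching (5,5)) — 8 moves in all.
Check: all required cells visited.

(1,1) (1,2) (2,2) (3,2) (4,2) (5,2) (5,3) (5,4) (5,5)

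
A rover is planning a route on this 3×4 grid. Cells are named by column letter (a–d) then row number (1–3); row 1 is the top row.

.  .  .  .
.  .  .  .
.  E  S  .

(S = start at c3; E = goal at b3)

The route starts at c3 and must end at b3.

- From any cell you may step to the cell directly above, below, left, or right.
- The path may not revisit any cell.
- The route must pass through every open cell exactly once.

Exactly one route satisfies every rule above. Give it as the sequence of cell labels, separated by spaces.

Need to visit all 12 open cells exactly once, starting at c3 and ending at b3.
Route from c3: right to d3, 2× up (reaching d1), left to c1, down to c2, left to b2, up to b1, left to a1, 2× down (reaching a3), right to b3 — 11 moves in all.
Check: all 12 open cells covered.

c3 d3 d2 d1 c1 c2 b2 b1 a1 a2 a3 b3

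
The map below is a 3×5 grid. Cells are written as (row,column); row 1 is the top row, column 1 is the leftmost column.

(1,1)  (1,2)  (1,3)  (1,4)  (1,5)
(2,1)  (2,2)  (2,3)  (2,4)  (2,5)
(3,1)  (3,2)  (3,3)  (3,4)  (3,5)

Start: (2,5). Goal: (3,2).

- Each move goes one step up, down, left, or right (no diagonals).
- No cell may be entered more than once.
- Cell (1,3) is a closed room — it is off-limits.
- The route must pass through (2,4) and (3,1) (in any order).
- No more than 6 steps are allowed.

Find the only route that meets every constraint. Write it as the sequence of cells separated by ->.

The budget equals the shortest possible length, so every move has to be on a shortest route through the required cells.
Route from (2,5): 4× left (reaching (2,1)), down to (3,1), right to (3,2) — 6 moves in all.
Check: all required cells visited; 6 ≤ 6 moves.

(2,5) -> (2,4) -> (2,3) -> (2,2) -> (2,1) -> (3,1) -> (3,2)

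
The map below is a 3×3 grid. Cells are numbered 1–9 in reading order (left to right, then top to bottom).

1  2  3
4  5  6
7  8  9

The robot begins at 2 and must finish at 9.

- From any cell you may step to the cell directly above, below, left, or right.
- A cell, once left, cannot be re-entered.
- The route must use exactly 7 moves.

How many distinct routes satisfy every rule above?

Need simple routes of exactly 7 moves from 2 to 9 (Manhattan distance 3, so 2 moves are spent on a detour and 2 undoing it).
Enumerating: 2 1 4 7 8 5 6 9 | 2 3 6 5 4 7 8 9.
That gives 2 routes.

2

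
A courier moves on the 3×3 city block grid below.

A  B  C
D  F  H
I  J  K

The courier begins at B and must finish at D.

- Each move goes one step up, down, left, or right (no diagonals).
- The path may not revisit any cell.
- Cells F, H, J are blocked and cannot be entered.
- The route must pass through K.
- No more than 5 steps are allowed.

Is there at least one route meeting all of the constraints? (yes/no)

no

The blocked cells wall K off from B completely — no sequence of moves reaches it at all, so no route can satisfy the rules.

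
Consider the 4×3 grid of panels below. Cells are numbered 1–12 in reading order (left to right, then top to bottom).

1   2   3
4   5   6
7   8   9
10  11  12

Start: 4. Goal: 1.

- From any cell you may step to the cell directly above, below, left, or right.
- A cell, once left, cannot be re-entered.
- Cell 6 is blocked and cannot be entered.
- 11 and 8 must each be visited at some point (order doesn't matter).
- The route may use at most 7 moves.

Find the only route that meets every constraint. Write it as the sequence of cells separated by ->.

Any route must reach 11 and 8 and still end at 1 within 7 moves, so the order of the required stops is forced.
Route from 4: 2× down (reaching 10), right to 11, 3× up (reaching 2), left to 1 — 7 moves in all.
Check: all required cells visited; 7 ≤ 7 moves.

4 -> 7 -> 10 -> 11 -> 8 -> 5 -> 2 -> 1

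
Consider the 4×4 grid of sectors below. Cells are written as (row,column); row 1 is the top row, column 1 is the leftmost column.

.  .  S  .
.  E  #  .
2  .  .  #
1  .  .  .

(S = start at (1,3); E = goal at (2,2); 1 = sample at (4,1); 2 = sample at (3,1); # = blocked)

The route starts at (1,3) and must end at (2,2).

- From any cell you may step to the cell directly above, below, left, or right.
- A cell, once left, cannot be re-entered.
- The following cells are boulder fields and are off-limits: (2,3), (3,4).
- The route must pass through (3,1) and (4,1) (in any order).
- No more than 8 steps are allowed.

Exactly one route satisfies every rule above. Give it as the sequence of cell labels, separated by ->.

The 8-move cap with required stops at (3,1), (4,1) leaves no slack for detours.
Route from (1,3): left 2 to (1,1), down 3 to (4,1), right 1 to (4,2), up 2 to (2,2) — 8 moves in all.
Check: all required cells visited; 8 ≤ 8 moves.

(1,3) -> (1,2) -> (1,1) -> (2,1) -> (3,1) -> (4,1) -> (4,2) -> (3,2) -> (2,2)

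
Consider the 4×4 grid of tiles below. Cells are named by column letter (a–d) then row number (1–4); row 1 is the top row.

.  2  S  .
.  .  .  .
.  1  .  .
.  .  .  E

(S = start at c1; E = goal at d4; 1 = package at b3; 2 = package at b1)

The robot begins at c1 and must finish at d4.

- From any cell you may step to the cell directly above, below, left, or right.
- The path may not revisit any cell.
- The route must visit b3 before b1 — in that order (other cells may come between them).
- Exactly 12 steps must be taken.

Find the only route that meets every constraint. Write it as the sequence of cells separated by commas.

The waypoints must appear in the order b3, b1, with no cell reused.
Route from c1: 2× down (reaching c3), left to b3, 2× up (reaching b1), left to a1, 3× down (reaching a4), 3× right (reaching d4) — 12 moves in all.
Check: order respected (1 at step 3, 2 at step 5); 12 moves as required.

c1, c2, c3, b3, b2, b1, a1, a2, a3, a4, b4, c4, d4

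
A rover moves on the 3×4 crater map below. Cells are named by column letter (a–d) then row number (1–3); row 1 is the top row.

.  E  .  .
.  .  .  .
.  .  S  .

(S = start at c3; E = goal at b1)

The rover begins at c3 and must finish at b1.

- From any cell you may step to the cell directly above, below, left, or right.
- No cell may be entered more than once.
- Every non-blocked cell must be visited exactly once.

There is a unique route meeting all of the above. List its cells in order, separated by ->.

c3 -> d3 -> d2 -> d1 -> c1 -> c2 -> b2 -> b3 -> a3 -> a2 -> a1 -> b1

Need to visit all 12 open cells exactly once, starting at c3 and ending at b1.
Cell a3 has only two open neighbours (a2 and b3), so the path must pass straight through it: one of those is the cell it's entered from and the other is where it exits.
Route from c3: right to d3, 2× up (reaching d1), left to c1, down to c2, left to b2, down to b3, left to a3, 2× up (reaching a1), right to b1 — 11 moves in all.
Check: all 12 open cells covered.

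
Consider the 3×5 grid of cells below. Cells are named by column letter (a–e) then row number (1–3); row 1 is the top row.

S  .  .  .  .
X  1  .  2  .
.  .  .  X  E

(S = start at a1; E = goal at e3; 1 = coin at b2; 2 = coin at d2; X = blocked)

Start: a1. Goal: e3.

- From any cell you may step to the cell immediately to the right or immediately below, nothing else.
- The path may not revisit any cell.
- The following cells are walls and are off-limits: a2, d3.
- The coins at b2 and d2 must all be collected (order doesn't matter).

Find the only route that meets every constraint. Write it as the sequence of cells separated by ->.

Moves only go right or down, so the column and row indices never decrease.
Route from a1: right to b1, down to b2, 3× right (reaching e2), down to e3 — 6 moves in all.
Check: all required cells visited.

a1 -> b1 -> b2 -> c2 -> d2 -> e2 -> e3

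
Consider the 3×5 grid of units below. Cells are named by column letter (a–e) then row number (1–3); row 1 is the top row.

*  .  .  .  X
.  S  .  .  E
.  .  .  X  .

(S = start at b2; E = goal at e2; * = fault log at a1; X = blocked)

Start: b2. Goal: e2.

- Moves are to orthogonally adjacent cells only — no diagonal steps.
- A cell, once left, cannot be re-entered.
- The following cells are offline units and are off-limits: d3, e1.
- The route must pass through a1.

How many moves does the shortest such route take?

7

Any route passes through a1 somewhere between b2 and e2. Summing Manhattan distances along the two legs (b2 → a1 → e2) gives a lower bound of 2 + 5 = 7 moves.
A route of 7 moves achieves this: b2 → a2 → a1 → b1 → c1 → c2 → d2 → e2.
Since 7 matches the lower bound, it is optimal.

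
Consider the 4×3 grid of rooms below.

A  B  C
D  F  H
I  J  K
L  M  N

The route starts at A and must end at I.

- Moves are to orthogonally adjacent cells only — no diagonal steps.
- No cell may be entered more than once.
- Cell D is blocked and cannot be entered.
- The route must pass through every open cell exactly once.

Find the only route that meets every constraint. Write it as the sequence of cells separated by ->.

A -> B -> C -> H -> F -> J -> K -> N -> M -> L -> I

Need to visit all 11 open cells exactly once, starting at A and ending at I.
Route from A: right 2 to C, down 1 to H, left 1 to F, down 1 to J, right 1 to K, down 1 to N, left 2 to L, up 1 to I — 10 moves in all.
Check: all 11 open cells covered.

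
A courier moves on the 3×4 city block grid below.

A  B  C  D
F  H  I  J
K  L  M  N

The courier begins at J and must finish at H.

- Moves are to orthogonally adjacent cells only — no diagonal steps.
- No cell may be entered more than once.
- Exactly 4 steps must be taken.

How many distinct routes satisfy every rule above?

6

Need simple routes of exactly 4 moves from J to H (Manhattan distance 2, so 1 moves are spent on a detour and 1 undoing it).
Enumerating: J D C I H | J D C B H | J N M I H | J N M L H | J I C B H | J I M L H.
That gives 6 routes.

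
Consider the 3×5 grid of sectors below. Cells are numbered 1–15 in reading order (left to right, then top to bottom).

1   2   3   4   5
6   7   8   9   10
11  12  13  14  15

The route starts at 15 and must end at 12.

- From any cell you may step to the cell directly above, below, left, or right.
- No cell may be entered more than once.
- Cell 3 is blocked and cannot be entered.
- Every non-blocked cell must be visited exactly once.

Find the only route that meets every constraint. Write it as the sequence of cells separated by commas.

15, 10, 5, 4, 9, 14, 13, 8, 7, 2, 1, 6, 11, 12

Need to visit all 14 open cells exactly once, starting at 15 and ending at 12.
Cell 2 has only two open neighbours (7 and 1), so the path must pass straight through it: one of those is the cell it's entered from and the other is where it exits.
Route from 15: 2× up (reaching 5), left to 4, 2× down (reaching 14), left to 13, up to 8, left to 7, up to 2, left to 1, 2× down (reaching 11), right to 12 — 13 moves in all.
Check: all 14 open cells covered.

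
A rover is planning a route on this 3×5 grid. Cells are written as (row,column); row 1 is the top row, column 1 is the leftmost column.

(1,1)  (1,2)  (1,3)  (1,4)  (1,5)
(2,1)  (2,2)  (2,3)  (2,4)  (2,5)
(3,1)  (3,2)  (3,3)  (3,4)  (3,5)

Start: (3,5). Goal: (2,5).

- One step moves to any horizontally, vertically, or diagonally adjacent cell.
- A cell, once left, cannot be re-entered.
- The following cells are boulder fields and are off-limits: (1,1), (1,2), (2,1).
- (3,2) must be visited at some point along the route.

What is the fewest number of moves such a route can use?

6

Any route passes through (3,2) somewhere between (3,5) and (2,5). Summing Chebyshev distances along the two legs ((3,5) → (3,2) → (2,5)) gives a lower bound of 3 + 3 = 6 moves.
A route of 6 moves achieves this: (3,5) → (2,4) → (2,3) → (3,2) → (3,3) → (3,4) → (2,5).
Since 6 matches the lower bound, it is optimal.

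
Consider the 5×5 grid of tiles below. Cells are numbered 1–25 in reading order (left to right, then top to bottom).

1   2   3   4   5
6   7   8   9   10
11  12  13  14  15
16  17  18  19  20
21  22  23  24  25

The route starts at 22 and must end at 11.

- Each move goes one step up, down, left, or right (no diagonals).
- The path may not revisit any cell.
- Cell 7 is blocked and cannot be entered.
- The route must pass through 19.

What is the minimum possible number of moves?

Any route passes through 19 somewhere between 22 and 11. Summing Manhattan distances along the two legs (22 → 19 → 11) gives a lower bound of 3 + 4 = 7 moves.
A route of 7 moves achieves this: 22 → 17 → 18 → 19 → 14 → 13 → 12 → 11.
Since 7 matches the lower bound, it is optimal.

7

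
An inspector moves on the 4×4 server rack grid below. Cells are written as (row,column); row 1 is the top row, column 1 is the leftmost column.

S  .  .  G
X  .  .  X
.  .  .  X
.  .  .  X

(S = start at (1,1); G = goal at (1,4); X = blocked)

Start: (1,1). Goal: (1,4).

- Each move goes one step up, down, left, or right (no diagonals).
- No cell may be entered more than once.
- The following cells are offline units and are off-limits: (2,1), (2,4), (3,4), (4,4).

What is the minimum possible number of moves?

The Manhattan distance from (1,1) to (1,4) is |1−1| + |1−4| = 3, so at least 3 moves are needed.
A route of 3 moves achieves this: (1,1) → (1,2) → (1,3) → (1,4).
Since 3 matches the lower bound, it is optimal.

3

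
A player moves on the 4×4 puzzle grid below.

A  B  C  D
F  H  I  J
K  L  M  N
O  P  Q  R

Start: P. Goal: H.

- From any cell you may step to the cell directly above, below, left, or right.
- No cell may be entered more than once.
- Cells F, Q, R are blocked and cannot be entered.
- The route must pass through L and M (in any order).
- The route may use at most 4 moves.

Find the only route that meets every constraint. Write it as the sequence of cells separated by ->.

The budget equals the shortest possible length, so every move has to be on a shortest route through the required cells.
Route from P: up to L, right to M, up to I, left to H — 4 moves in all.
Check: all required cells visited; 4 ≤ 4 moves.

P -> L -> M -> I -> H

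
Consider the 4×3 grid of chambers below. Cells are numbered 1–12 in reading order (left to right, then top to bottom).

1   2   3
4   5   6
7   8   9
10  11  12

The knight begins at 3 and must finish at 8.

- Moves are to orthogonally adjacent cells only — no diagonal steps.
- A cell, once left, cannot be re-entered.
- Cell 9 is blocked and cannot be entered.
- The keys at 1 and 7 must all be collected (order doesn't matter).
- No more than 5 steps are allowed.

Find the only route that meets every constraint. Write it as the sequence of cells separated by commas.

Any route must reach 1 and 7 and still end at 8 within 5 moves, so the order of the required stops is forced.
Route from 3: left 2 to 1, down 2 to 7, right 1 to 8 — 5 moves in all.
Check: all required cells visited; 5 ≤ 5 moves.

3, 2, 1, 4, 7, 8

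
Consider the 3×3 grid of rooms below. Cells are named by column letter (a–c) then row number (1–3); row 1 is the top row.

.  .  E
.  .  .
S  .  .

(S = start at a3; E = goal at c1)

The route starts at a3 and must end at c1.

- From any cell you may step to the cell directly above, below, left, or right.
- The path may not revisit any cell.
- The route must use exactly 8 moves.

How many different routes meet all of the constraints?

Need simple routes of exactly 8 moves from a3 to c1 (Manhattan distance 4, so 2 moves are spent on a detour and 2 undoing it).
Enumerating: a3 a2 a1 b1 b2 b3 c3 c2 c1 | a3 b3 c3 c2 b2 a2 a1 b1 c1.
That gives 2 routes.

2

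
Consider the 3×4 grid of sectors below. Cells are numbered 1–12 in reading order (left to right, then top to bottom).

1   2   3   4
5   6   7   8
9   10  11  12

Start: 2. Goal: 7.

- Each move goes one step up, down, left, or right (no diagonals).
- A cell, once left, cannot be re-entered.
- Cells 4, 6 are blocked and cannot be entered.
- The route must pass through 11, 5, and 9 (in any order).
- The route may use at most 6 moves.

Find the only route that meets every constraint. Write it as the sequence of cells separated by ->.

Any route must reach 11, 5, and 9 and still end at 7 within 6 moves, so the order of the required stops is forced.
Route from 2: left to 1, 2× down (reaching 9), 2× right (reaching 11), up to 7 — 6 moves in all.
Check: all required cells visited; 6 ≤ 6 moves.

2 -> 1 -> 5 -> 9 -> 10 -> 11 -> 7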